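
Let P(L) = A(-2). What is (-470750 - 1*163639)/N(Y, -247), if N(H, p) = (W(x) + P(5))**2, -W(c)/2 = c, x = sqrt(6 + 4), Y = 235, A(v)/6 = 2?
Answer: -14590947/1352 - 1903167*sqrt(10)/676 ≈ -19695.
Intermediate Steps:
A(v) = 12 (A(v) = 6*2 = 12)
P(L) = 12
x = sqrt(10) ≈ 3.1623
W(c) = -2*c
N(H, p) = (12 - 2*sqrt(10))**2 (N(H, p) = (-2*sqrt(10) + 12)**2 = (12 - 2*sqrt(10))**2)
(-470750 - 1*163639)/N(Y, -247) = (-470750 - 1*163639)/(184 - 48*sqrt(10)) = (-470750 - 163639)/(184 - 48*sqrt(10)) = -634389/(184 - 48*sqrt(10))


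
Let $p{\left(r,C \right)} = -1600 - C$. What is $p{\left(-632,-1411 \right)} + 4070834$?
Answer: $4070645$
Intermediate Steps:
$p{\left(-632,-1411 \right)} + 4070834 = \left(-1600 - -1411\right) + 4070834 = \left(-1600 + 1411\right) + 4070834 = -189 + 4070834 = 4070645$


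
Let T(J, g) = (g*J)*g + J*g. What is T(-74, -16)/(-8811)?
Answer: 5920/2937 ≈ 2.0157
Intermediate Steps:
T(J, g) = J*g + J*g² (T(J, g) = (J*g)*g + J*g = J*g² + J*g = J*g + J*g²)
T(-74, -16)/(-8811) = -74*(-16)*(1 - 16)/(-8811) = -74*(-16)*(-15)*(-1/8811) = -17760*(-1/8811) = 5920/2937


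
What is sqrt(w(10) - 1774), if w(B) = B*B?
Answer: 3*I*sqrt(186) ≈ 40.915*I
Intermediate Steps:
w(B) = B**2
sqrt(w(10) - 1774) = sqrt(10**2 - 1774) = sqrt(100 - 1774) = sqrt(-1674) = 3*I*sqrt(186)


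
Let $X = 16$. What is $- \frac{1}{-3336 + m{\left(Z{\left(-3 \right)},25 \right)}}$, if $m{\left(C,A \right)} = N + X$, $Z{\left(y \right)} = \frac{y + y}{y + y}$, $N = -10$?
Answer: $\frac{1}{3330} \approx 0.0003003$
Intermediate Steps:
$Z{\left(y \right)} = 1$ ($Z{\left(y \right)} = \frac{2 y}{2 y} = 2 y \frac{1}{2 y} = 1$)
$m{\left(C,A \right)} = 6$ ($m{\left(C,A \right)} = -10 + 16 = 6$)
$- \frac{1}{-3336 + m{\left(Z{\left(-3 \right)},25 \right)}} = - \frac{1}{-3336 + 6} = - \frac{1}{-3330} = \left(-1\right) \left(- \frac{1}{3330}\right) = \frac{1}{3330}$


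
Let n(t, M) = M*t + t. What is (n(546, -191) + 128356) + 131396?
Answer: 156012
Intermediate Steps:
n(t, M) = t + M*t
(n(546, -191) + 128356) + 131396 = (546*(1 - 191) + 128356) + 131396 = (546*(-190) + 128356) + 131396 = (-103740 + 128356) + 131396 = 24616 + 131396 = 156012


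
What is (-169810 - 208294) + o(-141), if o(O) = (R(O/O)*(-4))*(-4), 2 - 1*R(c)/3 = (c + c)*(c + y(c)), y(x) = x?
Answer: -378200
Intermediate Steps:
R(c) = 6 - 12*c² (R(c) = 6 - 3*(c + c)*(c + c) = 6 - 3*2*c*2*c = 6 - 12*c²)
o(O) = -96 (o(O) = ((6 - 12*(O/O)²)*(-4))*(-4) = ((6 - 12*1²)*(-4))*(-4) = ((6 - 12*1)*(-4))*(-4) = ((6 - 12)*(-4))*(-4) = -6*(-4)*(-4) = 24*(-4) = -96)
(-169810 - 208294) + o(-141) = (-169810 - 208294) - 96 = -378104 - 96 = -378200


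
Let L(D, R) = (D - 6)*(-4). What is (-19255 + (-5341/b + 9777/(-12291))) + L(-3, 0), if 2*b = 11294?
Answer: -444686437871/23135759 ≈ -19221.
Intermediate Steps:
L(D, R) = 24 - 4*D (L(D, R) = (-6 + D)*(-4) = 24 - 4*D)
b = 5647 (b = (½)*11294 = 5647)
(-19255 + (-5341/b + 9777/(-12291))) + L(-3, 0) = (-19255 + (-5341/5647 + 9777/(-12291))) + (24 - 4*(-3)) = (-19255 + (-5341*1/5647 + 9777*(-1/12291))) + (24 + 12) = (-19255 + (-5341/5647 - 3259/4097)) + 36 = (-19255 - 40285650/23135759) + 36 = -445519325195/23135759 + 36 = -444686437871/23135759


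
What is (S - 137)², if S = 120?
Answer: 289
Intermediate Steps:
(S - 137)² = (120 - 137)² = (-17)² = 289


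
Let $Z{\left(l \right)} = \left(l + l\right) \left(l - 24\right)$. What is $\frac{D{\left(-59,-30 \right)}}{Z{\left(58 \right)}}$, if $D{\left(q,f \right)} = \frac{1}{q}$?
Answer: $- \frac{1}{232696} \approx -4.2974 \cdot 10^{-6}$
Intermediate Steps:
$Z{\left(l \right)} = 2 l \left(-24 + l\right)$
$\frac{D{\left(-59,-30 \right)}}{Z{\left(58 \right)}} = \frac{1}{\left(-59\right) 2 \cdot 58 \left(-24 + 58\right)} = - \frac{1}{59 \cdot 2 \cdot 58 \cdot 34} = - \frac{1}{59 \cdot 3944} = \left(- \frac{1}{59}\right) \frac{1}{3944} = - \frac{1}{232696}$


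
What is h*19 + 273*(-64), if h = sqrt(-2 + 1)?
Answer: -17472 + 19*I ≈ -17472.0 + 19.0*I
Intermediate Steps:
h = I (h = sqrt(-1) = I ≈ 1.0*I)
h*19 + 273*(-64) = I*19 + 273*(-64) = 19*I - 17472 = -17472 + 19*I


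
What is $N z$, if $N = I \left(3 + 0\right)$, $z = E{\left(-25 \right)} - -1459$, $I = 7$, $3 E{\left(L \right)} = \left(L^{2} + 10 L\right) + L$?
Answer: $33089$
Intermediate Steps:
$E{\left(L \right)} = \frac{L^{2}}{3} + \frac{11 L}{3}$ ($E{\left(L \right)} = \frac{\left(L^{2} + 10 L\right) + L}{3} = \frac{L^{2} + 11 L}{3} = \frac{L^{2}}{3} + \frac{11 L}{3}$)
$z = \frac{4727}{3}$ ($z = \frac{1}{3} \left(-25\right) \left(11 - 25\right) - -1459 = \frac{1}{3} \left(-25\right) \left(-14\right) + 1459 = \frac{350}{3} + 1459 = \frac{4727}{3} \approx 1575.7$)
$N = 21$ ($N = 7 \left(3 + 0\right) = 7 \cdot 3 = 21$)
$N z = 21 \cdot \frac{4727}{3} = 33089$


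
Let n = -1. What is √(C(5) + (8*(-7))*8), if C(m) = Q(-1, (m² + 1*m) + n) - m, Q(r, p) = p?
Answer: 2*I*√106 ≈ 20.591*I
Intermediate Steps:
C(m) = -1 + m² (C(m) = ((m² + 1*m) - 1) - m = ((m² + m) - 1) - m = ((m + m²) - 1) - m = (-1 + m + m²) - m = -1 + m²)
√(C(5) + (8*(-7))*8) = √((-1 + 5²) + (8*(-7))*8) = √((-1 + 25) - 56*8) = √(24 - 448) = √(-424) = 2*I*√106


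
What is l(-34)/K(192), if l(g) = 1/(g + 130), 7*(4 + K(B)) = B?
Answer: 7/15744 ≈ 0.00044461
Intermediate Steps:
K(B) = -4 + B/7
l(g) = 1/(130 + g)
l(-34)/K(192) = 1/((130 - 34)*(-4 + (1/7)*192)) = 1/(96*(-4 + 192/7)) = 1/(96*(164/7)) = (1/96)*(7/164) = 7/15744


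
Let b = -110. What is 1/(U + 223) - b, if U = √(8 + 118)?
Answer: 5456553/49603 - 3*√14/49603 ≈ 110.00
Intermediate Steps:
U = 3*√14 (U = √126 = 3*√14 ≈ 11.225)
1/(U + 223) - b = 1/(3*√14 + 223) - 1*(-110) = 1/(223 + 3*√14) + 110 = 110 + 1/(223 + 3*√14)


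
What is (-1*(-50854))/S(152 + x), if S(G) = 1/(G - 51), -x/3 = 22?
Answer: 1779890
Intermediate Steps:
x = -66 (x = -3*22 = -66)
S(G) = 1/(-51 + G)
(-1*(-50854))/S(152 + x) = (-1*(-50854))/(1/(-51 + (152 - 66))) = 50854/(1/(-51 + 86)) = 50854/(1/35) = 50854*35 = 1779890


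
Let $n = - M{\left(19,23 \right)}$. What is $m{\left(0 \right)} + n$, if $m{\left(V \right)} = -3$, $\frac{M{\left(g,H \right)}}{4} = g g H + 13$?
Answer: $-33267$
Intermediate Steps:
$M{\left(g,H \right)} = 52 + 4 H g^{2}$ ($M{\left(g,H \right)} = 4 \left(g g H + 13\right) = 4 \left(g^{2} H + 13\right) = 4 \left(H g^{2} + 13\right) = 4 \left(13 + H g^{2}\right) = 52 + 4 H g^{2}$)
$n = -33264$ ($n = - (52 + 4 \cdot 23 \cdot 19^{2}) = - (52 + 4 \cdot 23 \cdot 361) = - (52 + 33212) = \left(-1\right) 33264 = -33264$)
$m{\left(0 \right)} + n = -3 - 33264 = -33267$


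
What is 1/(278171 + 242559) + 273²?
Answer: 38809486171/520730 ≈ 74529.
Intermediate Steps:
1/(278171 + 242559) + 273² = 1/520730 + 74529 = 38809486171/520730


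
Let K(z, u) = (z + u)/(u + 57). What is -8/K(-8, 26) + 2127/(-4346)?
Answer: -1462015/39114 ≈ -37.378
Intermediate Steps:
K(z, u) = (u + z)/(57 + u)
-8/K(-8, 26) + 2127/(-4346) = -8*(57 + 26)/(26 - 8) + 2127/(-4346) = -8/(18/83) + 2127*(-1/4346) = -8/((1/83)*18) - 2127/4346 = -8/18/83 - 2127/4346 = -8*83/18 - 2127/4346 = -332/9 - 2127/4346 = -1462015/39114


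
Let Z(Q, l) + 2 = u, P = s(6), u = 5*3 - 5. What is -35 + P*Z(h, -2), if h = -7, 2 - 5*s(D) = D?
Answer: -207/5 ≈ -41.400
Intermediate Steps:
u = 10 (u = 15 - 5 = 10)
s(D) = 2/5 - D/5
P = -4/5 (P = 2/5 - 1/5*6 = 2/5 - 6/5 = -4/5 ≈ -0.80000)
Z(Q, l) = 8 (Z(Q, l) = -2 + 10 = 8)
-35 + P*Z(h, -2) = -35 - 4/5*8 = -35 - 32/5 = -207/5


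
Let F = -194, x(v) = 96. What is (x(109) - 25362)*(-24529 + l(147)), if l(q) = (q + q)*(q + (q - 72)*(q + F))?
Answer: 25712222826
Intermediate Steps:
l(q) = 2*q*(q + (-194 + q)*(-72 + q)) (l(q) = (q + q)*(q + (q - 72)*(q - 194)) = (2*q)*(q + (-72 + q)*(-194 + q)) = (2*q)*(q + (-194 + q)*(-72 + q)) = 2*q*(q + (-194 + q)*(-72 + q)))
(x(109) - 25362)*(-24529 + l(147)) = (96 - 25362)*(-24529 + 2*147*(13968 + 147**2 - 265*147)) = -25266*(-24529 + 2*147*(13968 + 21609 - 38955)) = -25266*(-24529 + 2*147*(-3378)) = -25266*(-24529 - 993132) = -25266*(-1017661) = 25712222826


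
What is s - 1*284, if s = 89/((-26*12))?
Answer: -88697/312 ≈ -284.29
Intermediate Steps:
s = -89/312 (s = 89/(-312) = 89*(-1/312) = -89/312 ≈ -0.28526)
s - 1*284 = -89/312 - 1*284 = -89/312 - 284 = -88697/312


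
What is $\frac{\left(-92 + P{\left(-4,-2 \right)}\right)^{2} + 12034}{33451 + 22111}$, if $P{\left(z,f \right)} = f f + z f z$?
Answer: $\frac{13217}{27781} \approx 0.47576$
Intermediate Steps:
$P{\left(z,f \right)} = f^{2} + f z^{2}$ ($P{\left(z,f \right)} = f^{2} + f z z = f^{2} + f z^{2}$)
$\frac{\left(-92 + P{\left(-4,-2 \right)}\right)^{2} + 12034}{33451 + 22111} = \frac{\left(-92 - 2 \left(-2 + \left(-4\right)^{2}\right)\right)^{2} + 12034}{33451 + 22111} = \frac{\left(-92 - 2 \left(-2 + 16\right)\right)^{2} + 12034}{55562} = \left(\left(-92 - 28\right)^{2} + 12034\right) \frac{1}{55562} = \left(\left(-120\right)^{2} + 12034\right) \frac{1}{55562} = \left(14400 + 12034\right) \frac{1}{55562} = 26434 \cdot \frac{1}{55562} = \frac{13217}{27781}$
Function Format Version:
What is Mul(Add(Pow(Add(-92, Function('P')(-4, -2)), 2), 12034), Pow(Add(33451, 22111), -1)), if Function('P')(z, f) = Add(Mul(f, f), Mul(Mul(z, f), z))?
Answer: Rational(13217, 27781) ≈ 0.47576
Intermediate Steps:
Function('P')(z, f) = Add(Pow(f, 2), Mul(f, Pow(z, 2))) (Function('P')(z, f) = Add(Pow(f, 2), Mul(Mul(f, z), z)) = Add(Pow(f, 2), Mul(f, Pow(z, 2))))
Mul(Add(Pow(Add(-92, Function('P')(-4, -2)), 2), 12034), Pow(Add(33451, 22111), -1)) = Mul(Add(Pow(Add(-92, Mul(-2, Add(-2, Pow(-4, 2)))), 2), 12034), Pow(Add(33451, 22111), -1)) = Mul(Add(Pow(Add(-92, Mul(-2, Add(-2, 16))), 2), 12034), Pow(55562, -1)) = Mul(Add(Pow(Add(-92, Mul(-2, 14)), 2), 12034), Rational(1, 55562)) = Mul(Add(Pow(Add(-92, -28), 2), 12034), Rational(1, 55562)) = Mul(Add(Pow(-120, 2), 12034), Rational(1, 55562)) = Mul(Add(14400, 12034), Rational(1, 55562)) = Mul(26434, Rational(1, 55562)) = Rational(13217, 27781)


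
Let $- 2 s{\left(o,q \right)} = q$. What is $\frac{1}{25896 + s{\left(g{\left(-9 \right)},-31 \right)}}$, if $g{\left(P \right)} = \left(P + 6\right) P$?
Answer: $\frac{2}{51823} \approx 3.8593 \cdot 10^{-5}$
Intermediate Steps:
$g{\left(P \right)} = P \left(6 + P\right)$ ($g{\left(P \right)} = \left(6 + P\right) P = P \left(6 + P\right)$)
$s{\left(o,q \right)} = - \frac{q}{2}$
$\frac{1}{25896 + s{\left(g{\left(-9 \right)},-31 \right)}} = \frac{1}{25896 - - \frac{31}{2}} = \frac{1}{25896 + \frac{31}{2}} = \frac{1}{\frac{51823}{2}} = \frac{2}{51823}$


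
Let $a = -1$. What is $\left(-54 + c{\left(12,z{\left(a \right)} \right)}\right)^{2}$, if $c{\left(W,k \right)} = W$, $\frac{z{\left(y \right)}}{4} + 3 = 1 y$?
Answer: $1764$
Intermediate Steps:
$z{\left(y \right)} = -12 + 4 y$ ($z{\left(y \right)} = -12 + 4 \cdot 1 y = -12 + 4 y$)
$\left(-54 + c{\left(12,z{\left(a \right)} \right)}\right)^{2} = \left(-54 + 12\right)^{2} = \left(-42\right)^{2} = 1764$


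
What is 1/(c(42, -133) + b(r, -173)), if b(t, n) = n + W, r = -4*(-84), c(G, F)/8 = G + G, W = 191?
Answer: 1/690 ≈ 0.0014493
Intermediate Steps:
c(G, F) = 16*G (c(G, F) = 8*(G + G) = 8*(2*G) = 16*G)
r = 336
b(t, n) = 191 + n (b(t, n) = n + 191 = 191 + n)
1/(c(42, -133) + b(r, -173)) = 1/(16*42 + (191 - 173)) = 1/(672 + 18) = 1/690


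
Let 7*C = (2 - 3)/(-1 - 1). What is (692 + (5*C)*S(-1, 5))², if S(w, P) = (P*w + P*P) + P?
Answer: 96294969/196 ≈ 4.9130e+5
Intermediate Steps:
S(w, P) = P + P² + P*w (S(w, P) = (P*w + P²) + P = (P² + P*w) + P = P + P² + P*w)
C = 1/14 (C = ((2 - 3)/(-1 - 1))/7 = (-1/(-2))/7 = (-1*(-½))/7 = (⅐)*(½) = 1/14 ≈ 0.071429)
(692 + (5*C)*S(-1, 5))² = (692 + (5*(1/14))*(5*(1 + 5 - 1)))² = (692 + 5*(5*5)/14)² = (692 + (5/14)*25)² = (692 + 125/14)² = (9813/14)² = 96294969/196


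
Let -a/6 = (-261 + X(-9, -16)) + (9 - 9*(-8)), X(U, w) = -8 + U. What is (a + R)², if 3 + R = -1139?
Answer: 1600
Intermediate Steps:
R = -1142 (R = -3 - 1139 = -1142)
a = 1182 (a = -6*((-261 + (-8 - 9)) + (9 - 9*(-8))) = -6*((-261 - 17) + (9 + 72)) = -6*(-278 + 81) = -6*(-197) = 1182)
(a + R)² = (1182 - 1142)² = 40² = 1600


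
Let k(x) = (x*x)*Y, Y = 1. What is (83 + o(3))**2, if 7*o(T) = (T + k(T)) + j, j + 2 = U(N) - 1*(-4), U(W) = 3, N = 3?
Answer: 357604/49 ≈ 7298.0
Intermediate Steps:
k(x) = x**2 (k(x) = (x*x)*1 = x**2*1 = x**2)
j = 5 (j = -2 + (3 - 1*(-4)) = -2 + (3 + 4) = -2 + 7 = 5)
o(T) = 5/7 + T/7 + T**2/7 (o(T) = ((T + T**2) + 5)/7 = (5 + T + T**2)/7 = 5/7 + T/7 + T**2/7)
(83 + o(3))**2 = (83 + (5/7 + (1/7)*3 + (1/7)*3**2))**2 = (83 + (5/7 + 3/7 + (1/7)*9))**2 = (83 + (5/7 + 3/7 + 9/7))**2 = (83 + 17/7)**2 = (598/7)**2 = 357604/49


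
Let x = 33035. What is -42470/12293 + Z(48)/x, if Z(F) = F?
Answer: -1402406386/406099255 ≈ -3.4534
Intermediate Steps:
-42470/12293 + Z(48)/x = -42470/12293 + 48/33035 = -1402406386/406099255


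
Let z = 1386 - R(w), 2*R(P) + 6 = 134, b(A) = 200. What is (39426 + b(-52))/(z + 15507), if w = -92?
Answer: 39626/16829 ≈ 2.3546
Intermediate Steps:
R(P) = 64 (R(P) = -3 + (1/2)*134 = -3 + 67 = 64)
z = 1322 (z = 1386 - 1*64 = 1386 - 64 = 1322)
(39426 + b(-52))/(z + 15507) = (39426 + 200)/(1322 + 15507) = 39626/16829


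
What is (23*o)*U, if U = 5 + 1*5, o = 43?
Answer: 9890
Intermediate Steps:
U = 10 (U = 5 + 5 = 10)
(23*o)*U = (23*43)*10 = 989*10 = 9890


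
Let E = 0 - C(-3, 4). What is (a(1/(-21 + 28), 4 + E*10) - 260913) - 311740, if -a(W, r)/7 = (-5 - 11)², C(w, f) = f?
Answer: -574445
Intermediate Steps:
E = -4 (E = 0 - 1*4 = 0 - 4 = -4)
a(W, r) = -1792 (a(W, r) = -7*(-5 - 11)² = -7*(-16)² = -7*256 = -1792)
(a(1/(-21 + 28), 4 + E*10) - 260913) - 311740 = (-1792 - 260913) - 311740 = -262705 - 311740 = -574445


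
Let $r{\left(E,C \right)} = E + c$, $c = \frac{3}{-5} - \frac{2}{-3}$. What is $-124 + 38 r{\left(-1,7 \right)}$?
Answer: $- \frac{2392}{15} \approx -159.47$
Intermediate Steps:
$c = \frac{1}{15}$ ($c = 3 \left(- \frac{1}{5}\right) - - \frac{2}{3} = - \frac{3}{5} + \frac{2}{3} = \frac{1}{15} \approx 0.066667$)
$r{\left(E,C \right)} = \frac{1}{15} + E$ ($r{\left(E,C \right)} = E + \frac{1}{15} = \frac{1}{15} + E$)
$-124 + 38 r{\left(-1,7 \right)} = -124 + 38 \left(\frac{1}{15} - 1\right) = -124 + 38 \left(- \frac{14}{15}\right) = -124 - \frac{532}{15} = - \frac{2392}{15}$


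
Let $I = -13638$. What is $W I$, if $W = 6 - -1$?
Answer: $-95466$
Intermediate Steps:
$W = 7$ ($W = 6 + 1 = 7$)
$W I = 7 \left(-13638\right) = -95466$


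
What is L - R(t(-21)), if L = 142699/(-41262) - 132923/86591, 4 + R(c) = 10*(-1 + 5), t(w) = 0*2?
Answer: -146466160247/3572917842 ≈ -40.993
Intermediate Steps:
t(w) = 0
R(c) = 36 (R(c) = -4 + 10*(-1 + 5) = -4 + 10*4 = -4 + 40 = 36)
L = -17841117935/3572917842 (L = 142699*(-1/41262) - 132923*1/86591 = -142699/41262 - 132923/86591 = -17841117935/3572917842 ≈ -4.9934)
L - R(t(-21)) = -17841117935/3572917842 - 1*36 = -17841117935/3572917842 - 36 = -146466160247/3572917842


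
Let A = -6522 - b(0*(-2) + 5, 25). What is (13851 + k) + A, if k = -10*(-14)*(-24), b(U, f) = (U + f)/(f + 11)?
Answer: 23809/6 ≈ 3968.2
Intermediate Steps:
b(U, f) = (U + f)/(11 + f)
k = -3360 (k = 140*(-24) = -3360)
A = -39137/6 (A = -6522 - ((0*(-2) + 5) + 25)/(11 + 25) = -6522 - ((0 + 5) + 25)/36 = -6522 - (5 + 25)/36 = -6522 - 30/36 = -6522 - 1*⅚ = -6522 - ⅚ = -39137/6 ≈ -6522.8)
(13851 + k) + A = (13851 - 3360) - 39137/6 = 10491 - 39137/6 = 23809/6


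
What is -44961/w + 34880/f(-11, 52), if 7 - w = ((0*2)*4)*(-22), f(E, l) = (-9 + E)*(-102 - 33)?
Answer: -865361/135 ≈ -6410.1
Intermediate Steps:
f(E, l) = 1215 - 135*E (f(E, l) = (-9 + E)*(-135) = 1215 - 135*E)
w = 7 (w = 7 - (0*2)*4*(-22) = 7 - 0*4*(-22) = 7 - 0*(-22) = 7 - 1*0 = 7 + 0 = 7)
-44961/w + 34880/f(-11, 52) = -44961/7 + 34880/(1215 - 135*(-11)) = -44961*1/7 + 34880/(1215 + 1485) = -6423 + 34880/2700 = -6423 + 34880*(1/2700) = -6423 + 1744/135 = -865361/135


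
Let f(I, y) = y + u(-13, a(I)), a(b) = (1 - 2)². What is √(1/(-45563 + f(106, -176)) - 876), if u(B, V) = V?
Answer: I*√1682792538/1386 ≈ 29.597*I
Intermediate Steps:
a(b) = 1 (a(b) = (-1)² = 1)
f(I, y) = 1 + y (f(I, y) = y + 1 = 1 + y)
√(1/(-45563 + f(106, -176)) - 876) = √(1/(-45563 + (1 - 176)) - 876) = √(1/(-45563 - 175) - 876) = √(1/(-45738) - 876) = √(-1/45738 - 876) = √(-40066489/45738) = I*√1682792538/1386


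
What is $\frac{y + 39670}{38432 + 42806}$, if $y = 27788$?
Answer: $\frac{33729}{40619} \approx 0.83037$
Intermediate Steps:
$\frac{y + 39670}{38432 + 42806} = \frac{27788 + 39670}{38432 + 42806} = \frac{67458}{81238} = 67458 \cdot \frac{1}{81238} = \frac{33729}{40619}$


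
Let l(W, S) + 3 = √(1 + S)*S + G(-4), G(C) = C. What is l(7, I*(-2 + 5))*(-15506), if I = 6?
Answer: 108542 - 279108*√19 ≈ -1.1081e+6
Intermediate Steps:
l(W, S) = -7 + S*√(1 + S) (l(W, S) = -3 + (√(1 + S)*S - 4) = -3 + (S*√(1 + S) - 4) = -3 + (-4 + S*√(1 + S)) = -7 + S*√(1 + S))
l(7, I*(-2 + 5))*(-15506) = (-7 + (6*(-2 + 5))*√(1 + 6*(-2 + 5)))*(-15506) = (-7 + (6*3)*√(1 + 6*3))*(-15506) = (-7 + 18*√(1 + 18))*(-15506) = (-7 + 18*√19)*(-15506) = 108542 - 279108*√19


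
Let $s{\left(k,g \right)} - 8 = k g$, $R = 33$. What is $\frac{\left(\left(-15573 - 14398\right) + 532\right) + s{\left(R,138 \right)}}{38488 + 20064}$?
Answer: $- \frac{24877}{58552} \approx -0.42487$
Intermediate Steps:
$s{\left(k,g \right)} = 8 + g k$ ($s{\left(k,g \right)} = 8 + k g = 8 + g k$)
$\frac{\left(\left(-15573 - 14398\right) + 532\right) + s{\left(R,138 \right)}}{38488 + 20064} = \frac{\left(\left(-15573 - 14398\right) + 532\right) + \left(8 + 138 \cdot 33\right)}{38488 + 20064} = \frac{\left(-29971 + 532\right) + \left(8 + 4554\right)}{58552} = \left(-29439 + 4562\right) \frac{1}{58552} = \left(-24877\right) \frac{1}{58552} = - \frac{24877}{58552}$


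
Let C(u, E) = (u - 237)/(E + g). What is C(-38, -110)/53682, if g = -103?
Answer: 275/11434266 ≈ 2.4051e-5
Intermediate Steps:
C(u, E) = (-237 + u)/(-103 + E) (C(u, E) = (u - 237)/(E - 103) = (-237 + u)/(-103 + E))
C(-38, -110)/53682 = ((-237 - 38)/(-103 - 110))/53682 = (-275/(-213))*(1/53682) = -1/213*(-275)*(1/53682) = (275/213)*(1/53682) = 275/11434266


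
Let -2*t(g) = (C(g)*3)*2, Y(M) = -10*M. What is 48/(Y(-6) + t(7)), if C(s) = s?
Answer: 16/13 ≈ 1.2308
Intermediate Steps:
t(g) = -3*g (t(g) = -g*3*2/2 = -3*g*2/2 = -3*g)
48/(Y(-6) + t(7)) = 48/(-10*(-6) - 3*7) = 48/(60 - 21) = 48/39 = (1/39)*48 = 16/13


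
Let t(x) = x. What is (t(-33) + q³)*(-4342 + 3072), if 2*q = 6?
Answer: 7620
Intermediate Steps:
q = 3 (q = (½)*6 = 3)
(t(-33) + q³)*(-4342 + 3072) = (-33 + 3³)*(-4342 + 3072) = (-33 + 27)*(-1270) = -6*(-1270) = 7620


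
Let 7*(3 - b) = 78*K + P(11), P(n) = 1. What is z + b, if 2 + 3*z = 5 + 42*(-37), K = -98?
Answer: 4045/7 ≈ 577.86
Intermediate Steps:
z = -517 (z = -⅔ + (5 + 42*(-37))/3 = -⅔ + (5 - 1554)/3 = -⅔ + (⅓)*(-1549) = -⅔ - 1549/3 = -517)
b = 7664/7 (b = 3 - (78*(-98) + 1)/7 = 3 - (-7644 + 1)/7 = 3 - ⅐*(-7643) = 3 + 7643/7 = 7664/7 ≈ 1094.9)
z + b = -517 + 7664/7 = 4045/7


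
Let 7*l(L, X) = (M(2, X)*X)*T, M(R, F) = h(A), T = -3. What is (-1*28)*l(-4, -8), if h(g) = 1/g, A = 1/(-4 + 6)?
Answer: -192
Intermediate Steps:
A = ½ (A = 1/2 = ½ ≈ 0.50000)
M(R, F) = 2 (M(R, F) = 1/(½) = 2)
l(L, X) = -6*X/7 (l(L, X) = ((2*X)*(-3))/7 = (-6*X)/7 = -6*X/7)
(-1*28)*l(-4, -8) = (-1*28)*(-6/7*(-8)) = -28*48/7 = -192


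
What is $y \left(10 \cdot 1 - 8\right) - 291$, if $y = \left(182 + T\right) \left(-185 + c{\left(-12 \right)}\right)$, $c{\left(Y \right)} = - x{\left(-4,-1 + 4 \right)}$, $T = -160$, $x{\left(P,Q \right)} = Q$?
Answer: $-8563$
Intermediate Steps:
$c{\left(Y \right)} = -3$ ($c{\left(Y \right)} = - (-1 + 4) = \left(-1\right) 3 = -3$)
$y = -4136$ ($y = \left(182 - 160\right) \left(-185 - 3\right) = 22 \left(-188\right) = -4136$)
$y \left(10 \cdot 1 - 8\right) - 291 = - 4136 \left(10 \cdot 1 - 8\right) - 291 = - 4136 \left(10 - 8\right) - 291 = \left(-4136\right) 2 - 291 = -8272 - 291 = -8563$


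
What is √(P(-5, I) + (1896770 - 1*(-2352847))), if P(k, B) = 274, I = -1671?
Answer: √4249891 ≈ 2061.5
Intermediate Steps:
√(P(-5, I) + (1896770 - 1*(-2352847))) = √(274 + (1896770 - 1*(-2352847))) = √(274 + (1896770 + 2352847)) = √(274 + 4249617) = √4249891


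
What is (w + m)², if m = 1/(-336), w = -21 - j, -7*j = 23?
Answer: 35438209/112896 ≈ 313.90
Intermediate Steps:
j = -23/7 (j = -⅐*23 = -23/7 ≈ -3.2857)
w = -124/7 (w = -21 - 1*(-23/7) = -21 + 23/7 = -124/7 ≈ -17.714)
m = -1/336 ≈ -0.0029762
(w + m)² = (-124/7 - 1/336)² = (-5953/336)² = 35438209/112896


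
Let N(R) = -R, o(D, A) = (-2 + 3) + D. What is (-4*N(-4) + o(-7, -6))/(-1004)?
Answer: 11/502 ≈ 0.021912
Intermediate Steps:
o(D, A) = 1 + D
(-4*N(-4) + o(-7, -6))/(-1004) = (-(-4)*(-4) + (1 - 7))/(-1004) = (-4*4 - 6)*(-1/1004) = (-16 - 6)*(-1/1004) = -22*(-1/1004) = 11/502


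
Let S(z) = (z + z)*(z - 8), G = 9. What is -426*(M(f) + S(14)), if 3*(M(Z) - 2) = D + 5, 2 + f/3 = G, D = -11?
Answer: -71568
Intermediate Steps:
f = 21 (f = -6 + 3*9 = -6 + 27 = 21)
S(z) = 2*z*(-8 + z) (S(z) = (2*z)*(-8 + z) = 2*z*(-8 + z))
M(Z) = 0 (M(Z) = 2 + (-11 + 5)/3 = 2 + (⅓)*(-6) = 2 - 2 = 0)
-426*(M(f) + S(14)) = -426*(0 + 2*14*(-8 + 14)) = -426*(0 + 2*14*6) = -426*(0 + 168) = -426*168 = -71568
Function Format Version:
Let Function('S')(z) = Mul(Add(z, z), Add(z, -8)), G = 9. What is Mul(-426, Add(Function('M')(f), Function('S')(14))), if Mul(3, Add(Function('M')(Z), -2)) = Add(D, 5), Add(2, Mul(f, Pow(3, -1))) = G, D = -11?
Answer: -71568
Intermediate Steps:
f = 21 (f = Add(-6, Mul(3, 9)) = Add(-6, 27) = 21)
Function('S')(z) = Mul(2, z, Add(-8, z)) (Function('S')(z) = Mul(Mul(2, z), Add(-8, z)) = Mul(2, z, Add(-8, z)))
Function('M')(Z) = 0 (Function('M')(Z) = Add(2, Mul(Rational(1, 3), Add(-11, 5))) = Add(2, Mul(Rational(1, 3), -6)) = Add(2, -2) = 0)
Mul(-426, Add(Function('M')(f), Function('S')(14))) = Mul(-426, Add(0, Mul(2, 14, Add(-8, 14)))) = Mul(-426, Add(0, Mul(2, 14, 6))) = Mul(-426, Add(0, 168)) = Mul(-426, 168) = -71568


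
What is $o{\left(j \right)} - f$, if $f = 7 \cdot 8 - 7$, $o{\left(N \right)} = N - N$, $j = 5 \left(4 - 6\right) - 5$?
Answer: $-49$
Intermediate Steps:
$j = -15$ ($j = 5 \left(4 - 6\right) - 5 = 5 \left(-2\right) - 5 = -10 - 5 = -15$)
$o{\left(N \right)} = 0$
$f = 49$ ($f = 56 - 7 = 49$)
$o{\left(j \right)} - f = 0 - 49 = -49$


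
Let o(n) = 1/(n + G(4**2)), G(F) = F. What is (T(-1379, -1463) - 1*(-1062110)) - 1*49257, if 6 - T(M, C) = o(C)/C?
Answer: 2144183001498/2116961 ≈ 1.0129e+6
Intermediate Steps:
o(n) = 1/(16 + n) (o(n) = 1/(n + 4**2) = 1/(n + 16) = 1/(16 + n))
T(M, C) = 6 - 1/(C*(16 + C)) (T(M, C) = 6 - 1/((16 + C)*C) = 6 - 1/(C*(16 + C)))
(T(-1379, -1463) - 1*(-1062110)) - 1*49257 = ((6 - 1/(-1463*(16 - 1463))) - 1*(-1062110)) - 1*49257 = ((6 - 1*(-1/1463)/(-1447)) + 1062110) - 49257 = ((6 - 1*(-1/1463)*(-1/1447)) + 1062110) - 49257 = ((6 - 1/2116961) + 1062110) - 49257 = (12701765/2116961 + 1062110) - 49257 = 2248458149475/2116961 - 49257 = 2144183001498/2116961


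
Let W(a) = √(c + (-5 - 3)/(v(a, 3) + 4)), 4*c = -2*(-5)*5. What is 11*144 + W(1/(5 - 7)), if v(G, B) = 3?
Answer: 1584 + √2226/14 ≈ 1587.4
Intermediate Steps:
c = 25/2 (c = (-2*(-5)*5)/4 = (10*5)/4 = (¼)*50 = 25/2 ≈ 12.500)
W(a) = √2226/14 (W(a) = √(25/2 + (-5 - 3)/(3 + 4)) = √(25/2 - 8/7) = √(159/14) = √2226/14)
11*144 + W(1/(5 - 7)) = 11*144 + √2226/14 = 1584 + √2226/14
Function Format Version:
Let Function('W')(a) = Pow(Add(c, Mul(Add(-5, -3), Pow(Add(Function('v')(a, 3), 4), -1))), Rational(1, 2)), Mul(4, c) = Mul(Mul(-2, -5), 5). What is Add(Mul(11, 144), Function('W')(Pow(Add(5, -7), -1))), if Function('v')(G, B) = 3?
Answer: Add(1584, Mul(Rational(1, 14), Pow(2226, Rational(1, 2)))) ≈ 1587.4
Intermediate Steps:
c = Rational(25, 2) (c = Mul(Rational(1, 4), Mul(Mul(-2, -5), 5)) = Mul(Rational(1, 4), Mul(10, 5)) = Mul(Rational(1, 4), 50) = Rational(25, 2) ≈ 12.500)
Function('W')(a) = Mul(Rational(1, 14), Pow(2226, Rational(1, 2))) (Function('W')(a) = Pow(Add(Rational(25, 2), Mul(Add(-5, -3), Pow(Add(3, 4), -1))), Rational(1, 2)) = Pow(Add(Rational(25, 2), Mul(-8, Pow(7, -1))), Rational(1, 2)) = Pow(Add(Rational(25, 2), Mul(-8, Rational(1, 7))), Rational(1, 2)) = Pow(Add(Rational(25, 2), Rational(-8, 7)), Rational(1, 2)) = Pow(Rational(159, 14), Rational(1, 2)) = Mul(Rational(1, 14), Pow(2226, Rational(1, 2))))
Add(Mul(11, 144), Function('W')(Pow(Add(5, -7), -1))) = Add(Mul(11, 144), Mul(Rational(1, 14), Pow(2226, Rational(1, 2)))) = Add(1584, Mul(Rational(1, 14), Pow(2226, Rational(1, 2))))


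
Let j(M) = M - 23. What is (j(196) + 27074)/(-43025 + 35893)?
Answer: -27247/7132 ≈ -3.8204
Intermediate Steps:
j(M) = -23 + M
(j(196) + 27074)/(-43025 + 35893) = ((-23 + 196) + 27074)/(-43025 + 35893) = (173 + 27074)/(-7132) = 27247*(-1/7132) = -27247/7132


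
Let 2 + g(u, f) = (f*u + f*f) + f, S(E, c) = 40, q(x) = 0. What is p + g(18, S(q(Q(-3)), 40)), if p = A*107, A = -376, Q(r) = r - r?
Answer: -37874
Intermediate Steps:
Q(r) = 0
g(u, f) = -2 + f + f**2 + f*u (g(u, f) = -2 + ((f*u + f*f) + f) = -2 + ((f*u + f**2) + f) = -2 + ((f**2 + f*u) + f) = -2 + (f + f**2 + f*u) = -2 + f + f**2 + f*u)
p = -40232 (p = -376*107 = -40232)
p + g(18, S(q(Q(-3)), 40)) = -40232 + (-2 + 40 + 40**2 + 40*18) = -40232 + (-2 + 40 + 1600 + 720) = -40232 + 2358 = -37874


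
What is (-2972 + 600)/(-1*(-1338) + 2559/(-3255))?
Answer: -2573620/1450877 ≈ -1.7738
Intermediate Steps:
(-2972 + 600)/(-1*(-1338) + 2559/(-3255)) = -2372/(1338 + 2559*(-1/3255)) = -2372/(1338 - 853/1085) = -2372/1450877/1085 = -2372*1085/1450877 = -2573620/1450877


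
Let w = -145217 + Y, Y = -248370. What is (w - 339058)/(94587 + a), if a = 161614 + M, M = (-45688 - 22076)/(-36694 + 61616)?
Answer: -9129489345/3192486779 ≈ -2.8597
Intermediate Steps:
w = -393587 (w = -145217 - 248370 = -393587)
M = -33882/12461 (M = -67764/24922 = -67764*1/24922 = -33882/12461 ≈ -2.7190)
a = 2013838172/12461 (a = 161614 - 33882/12461 = 2013838172/12461 ≈ 1.6161e+5)
(w - 339058)/(94587 + a) = (-393587 - 339058)/(94587 + 2013838172/12461) = -732645/3192486779/12461 = -732645*12461/3192486779 = -9129489345/3192486779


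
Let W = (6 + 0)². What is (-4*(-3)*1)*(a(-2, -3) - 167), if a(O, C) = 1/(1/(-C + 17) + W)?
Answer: -1444644/721 ≈ -2003.7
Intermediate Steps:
W = 36 (W = 6² = 36)
a(O, C) = 1/(36 + 1/(17 - C)) (a(O, C) = 1/(1/(-C + 17) + 36) = 1/(1/(17 - C) + 36) = 1/(36 + 1/(17 - C)))
(-4*(-3)*1)*(a(-2, -3) - 167) = (-4*(-3)*1)*((-17 - 3)/(-613 + 36*(-3)) - 167) = (12*1)*(-20/(-613 - 108) - 167) = 12*(-20/(-721) - 167) = 12*(-1/721*(-20) - 167) = 12*(20/721 - 167) = 12*(-120387/721) = -1444644/721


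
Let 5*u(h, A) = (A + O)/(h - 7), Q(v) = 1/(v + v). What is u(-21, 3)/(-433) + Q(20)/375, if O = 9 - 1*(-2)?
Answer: 1933/6495000 ≈ 0.00029761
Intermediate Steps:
O = 11 (O = 9 + 2 = 11)
Q(v) = 1/(2*v)
u(h, A) = (11 + A)/(5*(-7 + h)) (u(h, A) = ((A + 11)/(h - 7))/5 = ((11 + A)/(-7 + h))/5 = (11 + A)/(5*(-7 + h)))
u(-21, 3)/(-433) + Q(20)/375 = ((11 + 3)/(5*(-7 - 21)))/(-433) + ((1/2)/20)/375 = ((1/5)*14/(-28))*(-1/433) + ((1/2)*(1/20))*(1/375) = ((1/5)*(-1/28)*14)*(-1/433) + (1/40)*(1/375) = -1/10*(-1/433) + 1/15000 = 1/4330 + 1/15000 = 1933/6495000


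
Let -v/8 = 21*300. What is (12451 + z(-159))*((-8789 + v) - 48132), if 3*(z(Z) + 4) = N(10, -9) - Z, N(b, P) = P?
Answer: -1341190537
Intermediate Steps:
v = -50400 (v = -168*300 = -8*6300 = -50400)
z(Z) = -7 - Z/3 (z(Z) = -4 + (-9 - Z)/3 = -4 + (-3 - Z/3) = -7 - Z/3)
(12451 + z(-159))*((-8789 + v) - 48132) = (12451 + (-7 - ⅓*(-159)))*((-8789 - 50400) - 48132) = (12451 + (-7 + 53))*(-59189 - 48132) = (12451 + 46)*(-107321) = 12497*(-107321) = -1341190537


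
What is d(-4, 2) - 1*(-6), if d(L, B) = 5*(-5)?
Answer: -19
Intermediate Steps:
d(L, B) = -25
d(-4, 2) - 1*(-6) = -25 - 1*(-6) = -25 + 6 = -19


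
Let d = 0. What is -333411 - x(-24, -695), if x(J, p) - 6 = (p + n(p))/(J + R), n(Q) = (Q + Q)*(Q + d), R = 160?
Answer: -46310067/136 ≈ -3.4052e+5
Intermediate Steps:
n(Q) = 2*Q² (n(Q) = (Q + Q)*(Q + 0) = (2*Q)*Q = 2*Q²)
x(J, p) = 6 + (p + 2*p²)/(160 + J) (x(J, p) = 6 + (p + 2*p²)/(J + 160) = 6 + (p + 2*p²)/(160 + J))
-333411 - x(-24, -695) = -333411 - (960 - 695 + 2*(-695)² + 6*(-24))/(160 - 24) = -333411 - (960 - 695 + 2*483025 - 144)/136 = -333411 - (960 - 695 + 966050 - 144)/136 = -333411 - 966171/136 = -46310067/136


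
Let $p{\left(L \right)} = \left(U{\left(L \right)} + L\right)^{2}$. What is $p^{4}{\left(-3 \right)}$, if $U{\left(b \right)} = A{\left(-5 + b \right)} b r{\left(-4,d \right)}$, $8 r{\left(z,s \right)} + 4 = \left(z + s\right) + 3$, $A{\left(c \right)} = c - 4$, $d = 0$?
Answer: $\frac{45767944570401}{256} \approx 1.7878 \cdot 10^{11}$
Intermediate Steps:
$A{\left(c \right)} = -4 + c$ ($A{\left(c \right)} = c - 4 = -4 + c$)
$r{\left(z,s \right)} = - \frac{1}{8} + \frac{s}{8} + \frac{z}{8}$ ($r{\left(z,s \right)} = - \frac{1}{2} + \frac{\left(z + s\right) + 3}{8} = - \frac{1}{2} + \frac{\left(s + z\right) + 3}{8} = - \frac{1}{2} + \frac{3 + s + z}{8} = - \frac{1}{2} + \left(\frac{3}{8} + \frac{s}{8} + \frac{z}{8}\right) = - \frac{1}{8} + \frac{s}{8} + \frac{z}{8}$)
$U{\left(b \right)} = - \frac{5 b \left(-9 + b\right)}{8}$ ($U{\left(b \right)} = \left(-4 + \left(-5 + b\right)\right) b \left(- \frac{1}{8} + \frac{1}{8} \cdot 0 + \frac{1}{8} \left(-4\right)\right) = \left(-9 + b\right) b \left(- \frac{1}{8} + 0 - \frac{1}{2}\right) = b \left(-9 + b\right) \left(- \frac{5}{8}\right) = - \frac{5 b \left(-9 + b\right)}{8}$)
$p{\left(L \right)} = \left(L + \frac{5 L \left(9 - L\right)}{8}\right)^{2}$ ($p{\left(L \right)} = \left(\frac{5 L \left(9 - L\right)}{8} + L\right)^{2} = \left(L + \frac{5 L \left(9 - L\right)}{8}\right)^{2}$)
$p^{4}{\left(-3 \right)} = \left(\frac{\left(-3\right)^{2} \left(-53 + 5 \left(-3\right)\right)^{2}}{64}\right)^{4} = \left(\frac{1}{64} \cdot 9 \left(-53 - 15\right)^{2}\right)^{4} = \left(\frac{1}{64} \cdot 9 \left(-68\right)^{2}\right)^{4} = \left(\frac{1}{64} \cdot 9 \cdot 4624\right)^{4} = \left(\frac{2601}{4}\right)^{4} = \frac{45767944570401}{256}$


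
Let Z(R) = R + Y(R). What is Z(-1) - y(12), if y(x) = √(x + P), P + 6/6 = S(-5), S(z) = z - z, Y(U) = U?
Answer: -2 - √11 ≈ -5.3166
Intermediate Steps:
S(z) = 0
P = -1 (P = -1 + 0 = -1)
Z(R) = 2*R (Z(R) = R + R = 2*R)
y(x) = √(-1 + x) (y(x) = √(x - 1) = √(-1 + x))
Z(-1) - y(12) = 2*(-1) - √(-1 + 12) = -2 - √11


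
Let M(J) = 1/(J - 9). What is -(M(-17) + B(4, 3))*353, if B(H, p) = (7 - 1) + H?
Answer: -91427/26 ≈ -3516.4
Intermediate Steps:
B(H, p) = 6 + H
M(J) = 1/(-9 + J)
-(M(-17) + B(4, 3))*353 = -(1/(-9 - 17) + (6 + 4))*353 = -(1/(-26) + 10)*353 = -(-1/26 + 10)*353 = -259*353/26 = -1*91427/26 = -91427/26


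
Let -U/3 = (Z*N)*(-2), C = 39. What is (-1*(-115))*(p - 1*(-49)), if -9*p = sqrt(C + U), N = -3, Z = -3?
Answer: 5635 - 115*sqrt(93)/9 ≈ 5511.8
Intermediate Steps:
U = 54 (U = -3*(-3*(-3))*(-2) = -27*(-2) = -3*(-18) = 54)
p = -sqrt(93)/9 (p = -sqrt(39 + 54)/9 = -sqrt(93)/9 ≈ -1.0715)
(-1*(-115))*(p - 1*(-49)) = (-1*(-115))*(-sqrt(93)/9 - 1*(-49)) = 115*(-sqrt(93)/9 + 49) = 115*(49 - sqrt(93)/9) = 5635 - 115*sqrt(93)/9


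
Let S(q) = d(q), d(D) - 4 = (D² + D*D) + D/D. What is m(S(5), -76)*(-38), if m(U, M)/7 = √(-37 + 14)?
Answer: -266*I*√23 ≈ -1275.7*I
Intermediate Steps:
d(D) = 5 + 2*D² (d(D) = 4 + ((D² + D*D) + D/D) = 4 + ((D² + D²) + 1) = 4 + (2*D² + 1) = 4 + (1 + 2*D²) = 5 + 2*D²)
S(q) = 5 + 2*q²
m(U, M) = 7*I*√23 (m(U, M) = 7*√(-37 + 14) = 7*√(-23) = 7*(I*√23) = 7*I*√23)
m(S(5), -76)*(-38) = (7*I*√23)*(-38) = -266*I*√23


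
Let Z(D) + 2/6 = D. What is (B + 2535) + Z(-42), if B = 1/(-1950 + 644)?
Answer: 9766265/3918 ≈ 2492.7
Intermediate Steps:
Z(D) = -1/3 + D
B = -1/1306 (B = 1/(-1306) = -1/1306 ≈ -0.00076570)
(B + 2535) + Z(-42) = (-1/1306 + 2535) + (-1/3 - 42) = 3310709/1306 - 127/3 = 9766265/3918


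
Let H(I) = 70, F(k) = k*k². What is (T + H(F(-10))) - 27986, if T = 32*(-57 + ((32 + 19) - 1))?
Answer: -28140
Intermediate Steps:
F(k) = k³
T = -224 (T = 32*(-57 + (51 - 1)) = 32*(-57 + 50) = 32*(-7) = -224)
(T + H(F(-10))) - 27986 = (-224 + 70) - 27986 = -154 - 27986 = -28140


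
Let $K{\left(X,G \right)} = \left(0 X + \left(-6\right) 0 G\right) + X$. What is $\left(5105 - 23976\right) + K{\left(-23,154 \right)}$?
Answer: $-18894$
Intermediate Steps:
$K{\left(X,G \right)} = X$ ($K{\left(X,G \right)} = \left(0 + 0 G\right) + X = \left(0 + 0\right) + X = 0 + X = X$)
$\left(5105 - 23976\right) + K{\left(-23,154 \right)} = \left(5105 - 23976\right) - 23 = -18871 - 23 = -18894$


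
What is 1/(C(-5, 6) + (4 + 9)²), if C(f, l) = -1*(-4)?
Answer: 1/173 ≈ 0.0057803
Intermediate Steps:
C(f, l) = 4
1/(C(-5, 6) + (4 + 9)²) = 1/(4 + (4 + 9)²) = 1/(4 + 13²) = 1/(4 + 169) = 1/173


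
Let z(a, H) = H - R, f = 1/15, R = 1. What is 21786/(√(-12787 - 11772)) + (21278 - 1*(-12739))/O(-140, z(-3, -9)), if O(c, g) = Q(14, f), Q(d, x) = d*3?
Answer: 11339/14 - 21786*I*√24559/24559 ≈ 809.93 - 139.02*I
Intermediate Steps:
f = 1/15 ≈ 0.066667
z(a, H) = -1 + H (z(a, H) = H - 1*1 = H - 1 = -1 + H)
Q(d, x) = 3*d
O(c, g) = 42 (O(c, g) = 3*14 = 42)
21786/(√(-12787 - 11772)) + (21278 - 1*(-12739))/O(-140, z(-3, -9)) = 21786/(√(-12787 - 11772)) + (21278 - 1*(-12739))/42 = 21786/(√(-24559)) + (21278 + 12739)*(1/42) = 21786/((I*√24559)) + 34017*(1/42) = 21786*(-I*√24559/24559) + 11339/14 = -21786*I*√24559/24559 + 11339/14 = 11339/14 - 21786*I*√24559/24559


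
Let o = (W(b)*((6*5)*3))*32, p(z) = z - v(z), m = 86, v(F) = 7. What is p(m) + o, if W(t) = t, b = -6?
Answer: -17201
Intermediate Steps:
p(z) = -7 + z (p(z) = z - 1*7 = z - 7 = -7 + z)
o = -17280 (o = -6*6*5*3*32 = -180*3*32 = -6*90*32 = -540*32 = -17280)
p(m) + o = (-7 + 86) - 17280 = 79 - 17280 = -17201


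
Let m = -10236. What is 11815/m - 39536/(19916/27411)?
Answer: -2773301623349/50965044 ≈ -54416.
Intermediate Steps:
11815/m - 39536/(19916/27411) = 11815/(-10236) - 39536/(19916/27411) = 11815*(-1/10236) - 39536/(19916*(1/27411)) = -11815/10236 - 39536/19916/27411 = -11815/10236 - 39536*27411/19916 = -11815/10236 - 270930324/4979 = -2773301623349/50965044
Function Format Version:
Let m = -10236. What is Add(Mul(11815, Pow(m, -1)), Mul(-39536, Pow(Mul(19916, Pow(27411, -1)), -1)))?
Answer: Rational(-2773301623349, 50965044) ≈ -54416.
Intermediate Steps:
Add(Mul(11815, Pow(m, -1)), Mul(-39536, Pow(Mul(19916, Pow(27411, -1)), -1))) = Add(Mul(11815, Pow(-10236, -1)), Mul(-39536, Pow(Mul(19916, Pow(27411, -1)), -1))) = Add(Mul(11815, Rational(-1, 10236)), Mul(-39536, Pow(Mul(19916, Rational(1, 27411)), -1))) = Add(Rational(-11815, 10236), Mul(-39536, Pow(Rational(19916, 27411), -1))) = Add(Rational(-11815, 10236), Mul(-39536, Rational(27411, 19916))) = Add(Rational(-11815, 10236), Rational(-270930324, 4979)) = Rational(-2773301623349, 50965044)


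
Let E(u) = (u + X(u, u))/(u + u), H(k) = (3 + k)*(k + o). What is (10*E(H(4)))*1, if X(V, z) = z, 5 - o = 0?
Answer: 10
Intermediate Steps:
o = 5 (o = 5 - 1*0 = 5 + 0 = 5)
H(k) = (3 + k)*(5 + k) (H(k) = (3 + k)*(k + 5) = (3 + k)*(5 + k))
E(u) = 1 (E(u) = (u + u)/(u + u) = (2*u)/((2*u)) = (2*u)*(1/(2*u)) = 1)
(10*E(H(4)))*1 = (10*1)*1 = 10*1 = 10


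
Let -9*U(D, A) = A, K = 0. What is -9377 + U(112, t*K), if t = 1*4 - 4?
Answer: -9377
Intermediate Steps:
t = 0 (t = 4 - 4 = 0)
U(D, A) = -A/9
-9377 + U(112, t*K) = -9377 - 0*0 = -9377 - ⅑*0 = -9377 + 0 = -9377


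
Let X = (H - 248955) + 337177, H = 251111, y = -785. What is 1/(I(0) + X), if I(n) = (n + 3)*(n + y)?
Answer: 1/336978 ≈ 2.9676e-6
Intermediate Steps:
X = 339333 (X = (251111 - 248955) + 337177 = 2156 + 337177 = 339333)
I(n) = (-785 + n)*(3 + n) (I(n) = (n + 3)*(n - 785) = (3 + n)*(-785 + n) = (-785 + n)*(3 + n))
1/(I(0) + X) = 1/((-2355 + 0² - 782*0) + 339333) = 1/((-2355 + 0 + 0) + 339333) = 1/(-2355 + 339333) = 1/336978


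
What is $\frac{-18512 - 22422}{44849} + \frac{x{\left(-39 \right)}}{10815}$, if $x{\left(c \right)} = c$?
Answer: $- \frac{21164301}{23097235} \approx -0.91631$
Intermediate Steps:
$\frac{-18512 - 22422}{44849} + \frac{x{\left(-39 \right)}}{10815} = \frac{-18512 - 22422}{44849} - \frac{39}{10815} = \left(-18512 - 22422\right) \frac{1}{44849} - \frac{13}{3605} = \left(-40934\right) \frac{1}{44849} - \frac{13}{3605} = - \frac{40934}{44849} - \frac{13}{3605} = - \frac{21164301}{23097235}$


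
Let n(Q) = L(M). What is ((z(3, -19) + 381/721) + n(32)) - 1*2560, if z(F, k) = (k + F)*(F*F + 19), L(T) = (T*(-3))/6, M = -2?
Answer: -2167666/721 ≈ -3006.5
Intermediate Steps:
L(T) = -T/2 (L(T) = -3*T*(⅙) = -T/2)
z(F, k) = (19 + F²)*(F + k) (z(F, k) = (F + k)*(F² + 19) = (F + k)*(19 + F²) = (19 + F²)*(F + k))
n(Q) = 1 (n(Q) = -½*(-2) = 1)
((z(3, -19) + 381/721) + n(32)) - 1*2560 = (((3³ + 19*3 + 19*(-19) - 19*3²) + 381/721) + 1) - 1*2560 = (((27 + 57 - 361 - 19*9) + 381*(1/721)) + 1) - 2560 = (((27 + 57 - 361 - 171) + 381/721) + 1) - 2560 = ((-448 + 381/721) + 1) - 2560 = (-322627/721 + 1) - 2560 = -321906/721 - 2560 = -2167666/721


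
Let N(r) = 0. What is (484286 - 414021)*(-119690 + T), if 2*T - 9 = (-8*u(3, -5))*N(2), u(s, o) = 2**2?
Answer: -16819403315/2 ≈ -8.4097e+9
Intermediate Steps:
u(s, o) = 4
T = 9/2 (T = 9/2 + (-8*4*0)/2 = 9/2 + (-32*0)/2 = 9/2 + (1/2)*0 = 9/2 + 0 = 9/2 ≈ 4.5000)
(484286 - 414021)*(-119690 + T) = (484286 - 414021)*(-119690 + 9/2) = 70265*(-239371/2) = -16819403315/2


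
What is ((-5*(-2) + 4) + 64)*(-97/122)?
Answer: -3783/61 ≈ -62.016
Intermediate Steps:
((-5*(-2) + 4) + 64)*(-97/122) = ((10 + 4) + 64)*(-97*1/122) = (14 + 64)*(-97/122) = 78*(-97/122) = -3783/61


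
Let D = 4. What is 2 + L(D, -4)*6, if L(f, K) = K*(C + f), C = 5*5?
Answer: -694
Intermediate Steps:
C = 25
L(f, K) = K*(25 + f)
2 + L(D, -4)*6 = 2 - 4*(25 + 4)*6 = 2 - 4*29*6 = 2 - 116*6 = 2 - 696 = -694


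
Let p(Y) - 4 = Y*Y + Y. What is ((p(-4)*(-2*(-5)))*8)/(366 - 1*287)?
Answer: 1280/79 ≈ 16.203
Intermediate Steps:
p(Y) = 4 + Y + Y² (p(Y) = 4 + (Y*Y + Y) = 4 + (Y² + Y) = 4 + (Y + Y²) = 4 + Y + Y²)
((p(-4)*(-2*(-5)))*8)/(366 - 1*287) = (((4 - 4 + (-4)²)*(-2*(-5)))*8)/(366 - 1*287) = (((4 - 4 + 16)*10)*8)/(366 - 287) = ((16*10)*8)/79 = (160*8)*(1/79) = 1280*(1/79) = 1280/79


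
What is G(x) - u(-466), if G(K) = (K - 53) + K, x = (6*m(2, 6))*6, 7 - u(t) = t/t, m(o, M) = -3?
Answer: -275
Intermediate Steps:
u(t) = 6 (u(t) = 7 - t/t = 7 - 1*1 = 7 - 1 = 6)
x = -108 (x = (6*(-3))*6 = -18*6 = -108)
G(K) = -53 + 2*K (G(K) = (-53 + K) + K = -53 + 2*K)
G(x) - u(-466) = (-53 + 2*(-108)) - 1*6 = (-53 - 216) - 6 = -269 - 6 = -275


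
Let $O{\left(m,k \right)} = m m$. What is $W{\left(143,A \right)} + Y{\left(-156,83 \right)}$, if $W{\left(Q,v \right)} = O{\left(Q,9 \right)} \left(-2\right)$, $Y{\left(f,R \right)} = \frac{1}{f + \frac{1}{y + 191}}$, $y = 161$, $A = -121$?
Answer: $- \frac{2245750430}{54911} \approx -40898.0$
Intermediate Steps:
$O{\left(m,k \right)} = m^{2}$
$Y{\left(f,R \right)} = \frac{1}{\frac{1}{352} + f}$ ($Y{\left(f,R \right)} = \frac{1}{f + \frac{1}{161 + 191}} = \frac{1}{f + \frac{1}{352}} = \frac{1}{\frac{1}{352} + f}$)
$W{\left(Q,v \right)} = - 2 Q^{2}$ ($W{\left(Q,v \right)} = Q^{2} \left(-2\right) = - 2 Q^{2}$)
$W{\left(143,A \right)} + Y{\left(-156,83 \right)} = - 2 \cdot 143^{2} + \frac{352}{1 + 352 \left(-156\right)} = \left(-2\right) 20449 + \frac{352}{1 - 54912} = -40898 + \frac{352}{-54911} = -40898 + 352 \left(- \frac{1}{54911}\right) = -40898 - \frac{352}{54911} = - \frac{2245750430}{54911}$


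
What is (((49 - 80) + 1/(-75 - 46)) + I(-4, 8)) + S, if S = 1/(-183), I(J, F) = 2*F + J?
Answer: -421021/22143 ≈ -19.014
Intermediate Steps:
I(J, F) = J + 2*F
S = -1/183 ≈ -0.0054645
(((49 - 80) + 1/(-75 - 46)) + I(-4, 8)) + S = (((49 - 80) + 1/(-75 - 46)) + (-4 + 2*8)) - 1/183 = ((-31 + 1/(-121)) + (-4 + 16)) - 1/183 = ((-31 - 1/121) + 12) - 1/183 = (-3752/121 + 12) - 1/183 = -2300/121 - 1/183 = -421021/22143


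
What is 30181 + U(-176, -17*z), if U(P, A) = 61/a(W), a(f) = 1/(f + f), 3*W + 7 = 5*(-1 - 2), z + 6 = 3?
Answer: 87859/3 ≈ 29286.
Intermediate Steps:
z = -3 (z = -6 + 3 = -3)
W = -22/3 (W = -7/3 + (5*(-1 - 2))/3 = -7/3 + (5*(-3))/3 = -7/3 + (⅓)*(-15) = -7/3 - 5 = -22/3 ≈ -7.3333)
a(f) = 1/(2*f)
U(P, A) = -2684/3 (U(P, A) = 61/((1/(2*(-22/3)))) = 61/(((½)*(-3/22))) = 61/(-3/44) = 61*(-44/3) = -2684/3)
30181 + U(-176, -17*z) = 30181 - 2684/3 = 87859/3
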